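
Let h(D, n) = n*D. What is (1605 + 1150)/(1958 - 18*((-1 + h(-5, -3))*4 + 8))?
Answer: 2755/806 ≈ 3.4181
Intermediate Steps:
h(D, n) = D*n
(1605 + 1150)/(1958 - 18*((-1 + h(-5, -3))*4 + 8)) = (1605 + 1150)/(1958 - 18*((-1 - 5*(-3))*4 + 8)) = 2755/(1958 - 18*((-1 + 15)*4 + 8)) = 2755/(1958 - 18*(14*4 + 8)) = 2755/(1958 - 18*(56 + 8)) = 2755/(1958 - 18*64) = 2755/(1958 - 1152) = 2755/806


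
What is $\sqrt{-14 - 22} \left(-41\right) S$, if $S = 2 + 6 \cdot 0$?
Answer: $- 492 i \approx - 492.0 i$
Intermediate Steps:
$S = 2$ ($S = 2 + 0 = 2$)
$\sqrt{-14 - 22} \left(-41\right) S = \sqrt{-14 - 22} \left(-41\right) 2 = \sqrt{-36} \left(-41\right) 2 = 6 i \left(-41\right) 2 = - 246 i 2 = - 492 i$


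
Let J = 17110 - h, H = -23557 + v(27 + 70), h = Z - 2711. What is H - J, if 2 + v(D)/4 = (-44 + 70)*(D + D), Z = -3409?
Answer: -26619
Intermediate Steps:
v(D) = -8 + 208*D (v(D) = -8 + 4*((-44 + 70)*(D + D)) = -8 + 4*(26*(2*D)) = -8 + 4*(52*D) = -8 + 208*D)
h = -6120 (h = -3409 - 2711 = -6120)
H = -3389 (H = -23557 + (-8 + 208*(27 + 70)) = -23557 + (-8 + 208*97) = -23557 + (-8 + 20176) = -23557 + 20168 = -3389)
J = 23230 (J = 17110 - 1*(-6120) = 17110 + 6120 = 23230)
H - J = -3389 - 1*23230 = -3389 - 23230 = -26619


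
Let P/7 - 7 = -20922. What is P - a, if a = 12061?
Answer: -158466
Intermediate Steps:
P = -146405 (P = 49 + 7*(-20922) = 49 - 146454 = -146405)
P - a = -146405 - 1*12061 = -146405 - 12061 = -158466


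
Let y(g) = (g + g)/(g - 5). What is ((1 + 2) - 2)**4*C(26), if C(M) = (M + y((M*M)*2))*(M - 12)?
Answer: 528164/1347 ≈ 392.10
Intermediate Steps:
y(g) = 2*g/(-5 + g) (y(g) = (2*g)/(-5 + g) = 2*g/(-5 + g))
C(M) = (-12 + M)*(M + 4*M**2/(-5 + 2*M**2)) (C(M) = (M + 2*((M*M)*2)/(-5 + (M*M)*2))*(M - 12) = (M + 2*(M**2*2)/(-5 + M**2*2))*(-12 + M) = (M + 2*(2*M**2)/(-5 + 2*M**2))*(-12 + M) = (M + 4*M**2/(-5 + 2*M**2))*(-12 + M) = (-12 + M)*(M + 4*M**2/(-5 + 2*M**2)))
((1 + 2) - 2)**4*C(26) = ((1 + 2) - 2)**4*(26*(60 - 53*26 - 20*26**2 + 2*26**3)/(-5 + 2*26**2)) = (3 - 2)**4*(26*(60 - 1378 - 20*676 + 2*17576)/(-5 + 2*676)) = 1**4*(26*(60 - 1378 - 13520 + 35152)/(-5 + 1352)) = 1*(26*20314/1347) = 1*(26*(1/1347)*20314) = 1*(528164/1347) = 528164/1347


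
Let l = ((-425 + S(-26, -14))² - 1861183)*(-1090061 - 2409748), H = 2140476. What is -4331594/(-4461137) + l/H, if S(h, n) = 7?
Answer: 8776969510685505697/3182985560404 ≈ 2.7575e+6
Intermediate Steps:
l = 5902284386331 (l = ((-425 + 7)² - 1861183)*(-1090061 - 2409748) = ((-418)² - 1861183)*(-3499809) = (174724 - 1861183)*(-3499809) = -1686459*(-3499809) = 5902284386331)
-4331594/(-4461137) + l/H = -4331594/(-4461137) + 5902284386331/2140476 = -4331594*(-1/4461137) + 5902284386331*(1/2140476) = 4331594/4461137 + 1967428128777/713492 = 8776969510685505697/3182985560404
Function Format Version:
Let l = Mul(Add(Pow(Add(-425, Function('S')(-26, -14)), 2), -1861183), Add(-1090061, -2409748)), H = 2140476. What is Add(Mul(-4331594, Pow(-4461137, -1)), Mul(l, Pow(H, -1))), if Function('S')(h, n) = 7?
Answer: Rational(8776969510685505697, 3182985560404) ≈ 2.7575e+6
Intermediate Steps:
l = 5902284386331 (l = Mul(Add(Pow(Add(-425, 7), 2), -1861183), Add(-1090061, -2409748)) = Mul(Add(Pow(-418, 2), -1861183), -3499809) = Mul(Add(174724, -1861183), -3499809) = Mul(-1686459, -3499809) = 5902284386331)
Add(Mul(-4331594, Pow(-4461137, -1)), Mul(l, Pow(H, -1))) = Add(Mul(-4331594, Pow(-4461137, -1)), Mul(5902284386331, Pow(2140476, -1))) = Add(Mul(-4331594, Rational(-1, 4461137)), Mul(5902284386331, Rational(1, 2140476))) = Add(Rational(4331594, 4461137), Rational(1967428128777, 713492)) = Rational(8776969510685505697, 3182985560404)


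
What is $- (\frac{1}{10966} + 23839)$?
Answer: $- \frac{261418475}{10966} \approx -23839.0$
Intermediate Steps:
$- (\frac{1}{10966} + 23839) = \left(-1\right) \frac{261418475}{10966} = - \frac{261418475}{10966}$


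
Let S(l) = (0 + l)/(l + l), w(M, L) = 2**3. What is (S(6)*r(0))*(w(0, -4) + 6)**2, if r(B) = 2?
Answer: 196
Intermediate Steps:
w(M, L) = 8
S(l) = 1/2 (S(l) = l/((2*l)) = l*(1/(2*l)) = 1/2)
(S(6)*r(0))*(w(0, -4) + 6)**2 = ((1/2)*2)*(8 + 6)**2 = 1*14**2 = 1*196 = 196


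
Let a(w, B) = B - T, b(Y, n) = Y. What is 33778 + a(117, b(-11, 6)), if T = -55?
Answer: 33822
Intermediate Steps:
a(w, B) = 55 + B (a(w, B) = B - 1*(-55) = B + 55 = 55 + B)
33778 + a(117, b(-11, 6)) = 33778 + (55 - 11) = 33778 + 44 = 33822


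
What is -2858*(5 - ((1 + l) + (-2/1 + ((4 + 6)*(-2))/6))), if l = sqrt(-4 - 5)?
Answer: -80024/3 + 8574*I ≈ -26675.0 + 8574.0*I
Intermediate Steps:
l = 3*I (l = sqrt(-9) = 3*I ≈ 3.0*I)
-2858*(5 - ((1 + l) + (-2/1 + ((4 + 6)*(-2))/6))) = -2858*(5 - ((1 + 3*I) + (-2/1 + ((4 + 6)*(-2))/6))) = -2858*(5 - ((1 + 3*I) + (-2*1 + (10*(-2))*(1/6)))) = -2858*(5 - ((1 + 3*I) + (-2 - 20*1/6))) = -2858*(5 - ((1 + 3*I) + (-2 - 10/3))) = -2858*(5 - ((1 + 3*I) - 16/3)) = -2858*(5 - (-13/3 + 3*I)) = -2858*(5 + (13/3 - 3*I)) = -2858*(28/3 - 3*I) = -80024/3 + 8574*I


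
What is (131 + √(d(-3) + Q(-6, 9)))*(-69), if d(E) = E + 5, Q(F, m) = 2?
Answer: -9177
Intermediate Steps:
d(E) = 5 + E
(131 + √(d(-3) + Q(-6, 9)))*(-69) = (131 + √((5 - 3) + 2))*(-69) = (131 + √(2 + 2))*(-69) = (131 + √4)*(-69) = (131 + 2)*(-69) = 133*(-69) = -9177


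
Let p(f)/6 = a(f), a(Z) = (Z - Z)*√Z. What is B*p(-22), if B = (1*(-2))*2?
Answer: 0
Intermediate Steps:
a(Z) = 0 (a(Z) = 0*√Z = 0)
p(f) = 0 (p(f) = 6*0 = 0)
B = -4 (B = -2*2 = -4)
B*p(-22) = -4*0 = 0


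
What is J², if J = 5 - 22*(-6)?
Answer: 18769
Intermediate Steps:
J = 137 (J = 5 + 132 = 137)
J² = 137² = 18769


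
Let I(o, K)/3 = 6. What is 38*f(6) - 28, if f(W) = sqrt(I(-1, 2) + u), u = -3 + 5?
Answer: -28 + 76*sqrt(5) ≈ 141.94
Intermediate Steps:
I(o, K) = 18 (I(o, K) = 3*6 = 18)
u = 2
f(W) = 2*sqrt(5) (f(W) = sqrt(18 + 2) = sqrt(20) = 2*sqrt(5))
38*f(6) - 28 = 38*(2*sqrt(5)) - 28 = 76*sqrt(5) - 28 = -28 + 76*sqrt(5)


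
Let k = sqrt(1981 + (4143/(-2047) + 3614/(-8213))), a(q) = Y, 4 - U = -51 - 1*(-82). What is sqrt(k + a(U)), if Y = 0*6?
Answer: 16812011**(3/4)*33263169474**(1/4)/16812011 ≈ 6.6694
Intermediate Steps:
U = -27 (U = 4 - (-51 - 1*(-82)) = 4 - (-51 + 82) = 4 - 1*31 = 4 - 31 = -27)
Y = 0
a(q) = 0
k = sqrt(559220771091752214)/16812011 (k = sqrt(1981 + (4143*(-1/2047) + 3614*(-1/8213))) = sqrt(1981 + (-4143/2047 - 3614/8213)) = sqrt(1981 - 41424317/16812011) = sqrt(33263169474/16812011) = sqrt(559220771091752214)/16812011 ≈ 44.481)
sqrt(k + a(U)) = sqrt(sqrt(559220771091752214)/16812011 + 0) = sqrt(sqrt(559220771091752214)/16812011) = 16812011**(3/4)*33263169474**(1/4)/16812011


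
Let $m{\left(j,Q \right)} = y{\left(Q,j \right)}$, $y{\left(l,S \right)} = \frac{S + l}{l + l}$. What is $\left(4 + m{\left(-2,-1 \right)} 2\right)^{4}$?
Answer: $2401$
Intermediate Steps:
$y{\left(l,S \right)} = \frac{S + l}{2 l}$
$m{\left(j,Q \right)} = \frac{Q + j}{2 Q}$ ($m{\left(j,Q \right)} = \frac{j + Q}{2 Q} = \frac{Q + j}{2 Q}$)
$\left(4 + m{\left(-2,-1 \right)} 2\right)^{4} = \left(4 + \frac{-1 - 2}{2 \left(-1\right)} 2\right)^{4} = \left(4 + \frac{1}{2} \left(-1\right) \left(-3\right) 2\right)^{4} = \left(4 + \frac{3}{2} \cdot 2\right)^{4} = \left(4 + 3\right)^{4} = 7^{4} = 2401$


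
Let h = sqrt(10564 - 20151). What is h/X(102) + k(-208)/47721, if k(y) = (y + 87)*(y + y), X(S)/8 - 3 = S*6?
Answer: 50336/47721 + I*sqrt(9587)/4920 ≈ 1.0548 + 0.019901*I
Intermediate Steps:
h = I*sqrt(9587) (h = sqrt(-9587) = I*sqrt(9587) ≈ 97.913*I)
X(S) = 24 + 48*S (X(S) = 24 + 8*(S*6) = 24 + 8*(6*S) = 24 + 48*S)
k(y) = 2*y*(87 + y) (k(y) = (87 + y)*(2*y) = 2*y*(87 + y))
h/X(102) + k(-208)/47721 = (I*sqrt(9587))/(24 + 48*102) + (2*(-208)*(87 - 208))/47721 = (I*sqrt(9587))/(24 + 4896) + (2*(-208)*(-121))*(1/47721) = (I*sqrt(9587))/4920 + 50336*(1/47721) = (I*sqrt(9587))*(1/4920) + 50336/47721 = I*sqrt(9587)/4920 + 50336/47721 = 50336/47721 + I*sqrt(9587)/4920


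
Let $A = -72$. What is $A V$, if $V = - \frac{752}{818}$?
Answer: $\frac{27072}{409} \approx 66.191$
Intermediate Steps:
$V = - \frac{376}{409}$ ($V = \left(-752\right) \frac{1}{818} = - \frac{376}{409} \approx -0.91932$)
$A V = \left(-72\right) \left(- \frac{376}{409}\right) = \frac{27072}{409}$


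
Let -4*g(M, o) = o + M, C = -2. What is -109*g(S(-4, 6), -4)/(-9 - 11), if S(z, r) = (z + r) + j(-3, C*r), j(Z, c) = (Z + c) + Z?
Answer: 109/4 ≈ 27.250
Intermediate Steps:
j(Z, c) = c + 2*Z
S(z, r) = -6 + z - r (S(z, r) = (z + r) + (-2*r + 2*(-3)) = (r + z) + (-2*r - 6) = (r + z) + (-6 - 2*r) = -6 + z - r)
g(M, o) = -M/4 - o/4 (g(M, o) = -(o + M)/4 = -(M + o)/4 = -M/4 - o/4)
-109*g(S(-4, 6), -4)/(-9 - 11) = -109*(-(-6 - 4 - 1*6)/4 - 1/4*(-4))/(-9 - 11) = -109*(-(-6 - 4 - 6)/4 + 1)/(-20) = -(-109)*(-1/4*(-16) + 1)/20 = -(-109)*(4 + 1)/20 = -(-109)*5/20 = -109*(-1/4) = 109/4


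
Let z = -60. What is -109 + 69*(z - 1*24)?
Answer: -5905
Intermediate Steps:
-109 + 69*(z - 1*24) = -109 + 69*(-60 - 1*24) = -109 + 69*(-60 - 24) = -109 + 69*(-84) = -109 - 5796 = -5905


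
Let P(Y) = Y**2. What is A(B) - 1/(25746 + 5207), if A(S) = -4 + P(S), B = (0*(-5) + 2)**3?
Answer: 1857179/30953 ≈ 60.000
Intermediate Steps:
B = 8 (B = (0 + 2)**3 = 2**3 = 8)
A(S) = -4 + S**2
A(B) - 1/(25746 + 5207) = (-4 + 8**2) - 1/(25746 + 5207) = (-4 + 64) - 1/30953 = 60 - 1*1/30953 = 60 - 1/30953 = 1857179/30953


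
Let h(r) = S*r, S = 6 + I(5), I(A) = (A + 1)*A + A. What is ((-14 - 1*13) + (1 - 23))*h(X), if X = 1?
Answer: -2009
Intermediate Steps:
I(A) = A + A*(1 + A) (I(A) = (1 + A)*A + A = A*(1 + A) + A = A + A*(1 + A))
S = 41 (S = 6 + 5*(2 + 5) = 6 + 5*7 = 6 + 35 = 41)
h(r) = 41*r
((-14 - 1*13) + (1 - 23))*h(X) = ((-14 - 1*13) + (1 - 23))*(41*1) = ((-14 - 13) - 22)*41 = (-27 - 22)*41 = -49*41 = -2009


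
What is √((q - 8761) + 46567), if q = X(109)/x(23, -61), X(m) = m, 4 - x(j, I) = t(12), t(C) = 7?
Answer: √339927/3 ≈ 194.34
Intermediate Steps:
x(j, I) = -3 (x(j, I) = 4 - 1*7 = 4 - 7 = -3)
q = -109/3 (q = 109/(-3) = 109*(-⅓) = -109/3 ≈ -36.333)
√((q - 8761) + 46567) = √((-109/3 - 8761) + 46567) = √(-26392/3 + 46567) = √(113309/3) = √339927/3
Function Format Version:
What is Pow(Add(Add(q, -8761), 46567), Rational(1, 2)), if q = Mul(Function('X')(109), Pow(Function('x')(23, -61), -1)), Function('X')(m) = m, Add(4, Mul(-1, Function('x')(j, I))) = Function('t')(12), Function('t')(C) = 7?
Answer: Mul(Rational(1, 3), Pow(339927, Rational(1, 2))) ≈ 194.34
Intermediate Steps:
Function('x')(j, I) = -3 (Function('x')(j, I) = Add(4, Mul(-1, 7)) = Add(4, -7) = -3)
q = Rational(-109, 3) (q = Mul(109, Pow(-3, -1)) = Mul(109, Rational(-1, 3)) = Rational(-109, 3) ≈ -36.333)
Pow(Add(Add(q, -8761), 46567), Rational(1, 2)) = Pow(Add(Add(Rational(-109, 3), -8761), 46567), Rational(1, 2)) = Pow(Add(Rational(-26392, 3), 46567), Rational(1, 2)) = Pow(Rational(113309, 3), Rational(1, 2)) = Mul(Rational(1, 3), Pow(339927, Rational(1, 2)))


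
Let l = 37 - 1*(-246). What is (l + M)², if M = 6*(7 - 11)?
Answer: 67081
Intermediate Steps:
M = -24 (M = 6*(-4) = -24)
l = 283 (l = 37 + 246 = 283)
(l + M)² = (283 - 24)² = 259² = 67081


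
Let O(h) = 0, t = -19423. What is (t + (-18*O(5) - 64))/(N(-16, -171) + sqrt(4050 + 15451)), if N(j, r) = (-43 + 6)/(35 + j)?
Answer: -13699361/7038492 - 7034807*sqrt(19501)/7038492 ≈ -141.52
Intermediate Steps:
N(j, r) = -37/(35 + j)
(t + (-18*O(5) - 64))/(N(-16, -171) + sqrt(4050 + 15451)) = (-19423 + (-18*0 - 64))/(-37/(35 - 16) + sqrt(4050 + 15451)) = (-19423 + (0 - 64))/(-37/19 + sqrt(19501)) = (-19423 - 64)/(-37*1/19 + sqrt(19501)) = -19487/(-37/19 + sqrt(19501))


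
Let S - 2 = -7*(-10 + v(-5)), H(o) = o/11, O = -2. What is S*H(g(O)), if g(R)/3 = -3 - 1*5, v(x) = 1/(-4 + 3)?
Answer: -1896/11 ≈ -172.36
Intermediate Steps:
v(x) = -1 (v(x) = 1/(-1) = -1)
g(R) = -24 (g(R) = 3*(-3 - 1*5) = 3*(-3 - 5) = 3*(-8) = -24)
H(o) = o/11 (H(o) = o*(1/11) = o/11)
S = 79 (S = 2 - 7*(-10 - 1) = 2 - 7*(-11) = 2 + 77 = 79)
S*H(g(O)) = 79*((1/11)*(-24)) = 79*(-24/11) = -1896/11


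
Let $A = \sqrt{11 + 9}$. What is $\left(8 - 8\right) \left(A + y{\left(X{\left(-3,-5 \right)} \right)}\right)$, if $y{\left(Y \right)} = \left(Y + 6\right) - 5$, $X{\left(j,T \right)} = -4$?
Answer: $0$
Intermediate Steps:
$y{\left(Y \right)} = 1 + Y$ ($y{\left(Y \right)} = \left(6 + Y\right) - 5 = 1 + Y$)
$A = 2 \sqrt{5}$ ($A = \sqrt{20} = 2 \sqrt{5} \approx 4.4721$)
$\left(8 - 8\right) \left(A + y{\left(X{\left(-3,-5 \right)} \right)}\right) = \left(8 - 8\right) \left(2 \sqrt{5} + \left(1 - 4\right)\right) = \left(8 - 8\right) \left(2 \sqrt{5} - 3\right) = 0 \left(-3 + 2 \sqrt{5}\right) = 0$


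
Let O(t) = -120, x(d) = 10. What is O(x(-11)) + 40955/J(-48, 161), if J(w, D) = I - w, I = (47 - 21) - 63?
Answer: 39635/11 ≈ 3603.2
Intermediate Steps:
I = -37 (I = 26 - 63 = -37)
J(w, D) = -37 - w
O(x(-11)) + 40955/J(-48, 161) = -120 + 40955/(-37 - 1*(-48)) = -120 + 40955/(-37 + 48) = -120 + 40955/11 = 39635/11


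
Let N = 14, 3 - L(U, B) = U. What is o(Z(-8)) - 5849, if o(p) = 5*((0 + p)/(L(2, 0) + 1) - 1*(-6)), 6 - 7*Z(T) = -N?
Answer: -40683/7 ≈ -5811.9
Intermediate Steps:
L(U, B) = 3 - U
Z(T) = 20/7 (Z(T) = 6/7 - (-1)*14/7 = 6/7 - 1/7*(-14) = 6/7 + 2 = 20/7)
o(p) = 30 + 5*p/2 (o(p) = 5*((0 + p)/((3 - 1*2) + 1) - 1*(-6)) = 5*(p/((3 - 2) + 1) + 6) = 5*(p/(1 + 1) + 6) = 5*(p/2 + 6) = 5*(6 + p/2) = 30 + 5*p/2)
o(Z(-8)) - 5849 = (30 + (5/2)*(20/7)) - 5849 = (30 + 50/7) - 1*5849 = 260/7 - 5849 = -40683/7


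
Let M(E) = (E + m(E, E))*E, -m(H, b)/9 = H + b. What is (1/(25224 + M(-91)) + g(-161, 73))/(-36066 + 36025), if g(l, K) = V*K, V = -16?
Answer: 134965905/4737673 ≈ 28.488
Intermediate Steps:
m(H, b) = -9*H - 9*b (m(H, b) = -9*(H + b) = -9*H - 9*b)
M(E) = -17*E**2 (M(E) = (E + (-9*E - 9*E))*E = (E - 18*E)*E = (-17*E)*E = -17*E**2)
g(l, K) = -16*K
(1/(25224 + M(-91)) + g(-161, 73))/(-36066 + 36025) = (1/(25224 - 17*(-91)**2) - 16*73)/(-36066 + 36025) = (1/(25224 - 17*8281) - 1168)/(-41) = (1/(25224 - 140777) - 1168)*(-1/41) = (1/(-115553) - 1168)*(-1/41) = (-1/115553 - 1168)*(-1/41) = -134965905/115553*(-1/41) = 134965905/4737673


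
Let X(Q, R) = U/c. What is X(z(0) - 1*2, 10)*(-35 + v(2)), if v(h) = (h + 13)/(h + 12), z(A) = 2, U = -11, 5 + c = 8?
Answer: 5225/42 ≈ 124.40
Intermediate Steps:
c = 3 (c = -5 + 8 = 3)
X(Q, R) = -11/3
v(h) = (13 + h)/(12 + h)
X(z(0) - 1*2, 10)*(-35 + v(2)) = -11*(-35 + (13 + 2)/(12 + 2))/3 = -11*(-35 + 15/14)/3 = -11/3*(-475/14) = 5225/42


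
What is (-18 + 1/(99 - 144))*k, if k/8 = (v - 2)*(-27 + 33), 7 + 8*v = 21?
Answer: 3244/15 ≈ 216.27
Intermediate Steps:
v = 7/4 (v = -7/8 + (⅛)*21 = -7/8 + 21/8 = 7/4 ≈ 1.7500)
k = -12 (k = 8*((7/4 - 2)*(-27 + 33)) = 8*(-¼*6) = 8*(-3/2) = -12)
(-18 + 1/(99 - 144))*k = (-18 + 1/(99 - 144))*(-12) = (-18 + 1/(-45))*(-12) = (-18 - 1/45)*(-12) = -811/45*(-12) = 3244/15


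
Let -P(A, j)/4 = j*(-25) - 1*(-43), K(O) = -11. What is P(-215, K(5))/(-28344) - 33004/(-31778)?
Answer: 20330979/18764909 ≈ 1.0835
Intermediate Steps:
P(A, j) = -172 + 100*j (P(A, j) = -4*(j*(-25) - 1*(-43)) = -4*(-25*j + 43) = -4*(43 - 25*j) = -172 + 100*j)
P(-215, K(5))/(-28344) - 33004/(-31778) = (-172 + 100*(-11))/(-28344) - 33004/(-31778) = (-172 - 1100)*(-1/28344) - 33004*(-1/31778) = -1272*(-1/28344) + 16502/15889 = 53/1181 + 16502/15889 = 20330979/18764909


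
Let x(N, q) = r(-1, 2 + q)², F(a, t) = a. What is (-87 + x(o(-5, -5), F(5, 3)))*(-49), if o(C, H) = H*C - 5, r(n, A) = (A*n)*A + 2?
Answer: -103978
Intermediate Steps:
r(n, A) = 2 + n*A² (r(n, A) = n*A² + 2 = 2 + n*A²)
o(C, H) = -5 + C*H (o(C, H) = C*H - 5 = -5 + C*H)
x(N, q) = (2 - (2 + q)²)²
(-87 + x(o(-5, -5), F(5, 3)))*(-49) = (-87 + (-2 + (2 + 5)²)²)*(-49) = (-87 + (-2 + 7²)²)*(-49) = (-87 + (-2 + 49)²)*(-49) = (-87 + 47²)*(-49) = (-87 + 2209)*(-49) = 2122*(-49) = -103978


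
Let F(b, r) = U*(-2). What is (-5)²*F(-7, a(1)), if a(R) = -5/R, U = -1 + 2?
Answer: -50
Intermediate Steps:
U = 1
F(b, r) = -2 (F(b, r) = 1*(-2) = -2)
(-5)²*F(-7, a(1)) = (-5)²*(-2) = 25*(-2) = -50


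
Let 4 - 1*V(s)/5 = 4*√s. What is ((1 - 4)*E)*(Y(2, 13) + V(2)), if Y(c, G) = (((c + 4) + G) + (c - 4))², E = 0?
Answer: 0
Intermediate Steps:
V(s) = 20 - 20*√s
Y(c, G) = (G + 2*c)² (Y(c, G) = (((4 + c) + G) + (-4 + c))² = ((4 + G + c) + (-4 + c))² = (G + 2*c)²)
((1 - 4)*E)*(Y(2, 13) + V(2)) = ((1 - 4)*0)*((13 + 2*2)² + (20 - 20*√2)) = (-3*0)*((13 + 4)² + (20 - 20*√2)) = 0*(17² + (20 - 20*√2)) = 0*(289 + (20 - 20*√2)) = 0*(309 - 20*√2) = 0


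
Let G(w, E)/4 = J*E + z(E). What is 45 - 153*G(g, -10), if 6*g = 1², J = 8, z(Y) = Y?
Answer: 55125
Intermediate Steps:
g = ⅙ (g = (⅙)*1² = (⅙)*1 = ⅙ ≈ 0.16667)
G(w, E) = 36*E (G(w, E) = 4*(8*E + E) = 4*(9*E) = 36*E)
45 - 153*G(g, -10) = 45 - 5508*(-10) = 45 - 153*(-360) = 45 + 55080 = 55125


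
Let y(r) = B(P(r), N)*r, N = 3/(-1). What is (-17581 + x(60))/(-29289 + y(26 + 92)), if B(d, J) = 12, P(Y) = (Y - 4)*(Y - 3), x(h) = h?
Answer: 17521/27873 ≈ 0.62860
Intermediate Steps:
P(Y) = (-4 + Y)*(-3 + Y)
N = -3 (N = 3*(-1) = -3)
y(r) = 12*r
(-17581 + x(60))/(-29289 + y(26 + 92)) = (-17581 + 60)/(-29289 + 12*(26 + 92)) = -17521/(-29289 + 12*118) = -17521/(-29289 + 1416) = -17521/(-27873) = -17521*(-1/27873) = 17521/27873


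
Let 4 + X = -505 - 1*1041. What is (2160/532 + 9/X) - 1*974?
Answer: -199954297/206150 ≈ -969.95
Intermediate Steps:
X = -1550 (X = -4 + (-505 - 1*1041) = -4 + (-505 - 1041) = -4 - 1546 = -1550)
(2160/532 + 9/X) - 1*974 = (2160/532 + 9/(-1550)) - 1*974 = (2160*(1/532) + 9*(-1/1550)) - 974 = (540/133 - 9/1550) - 974 = 835803/206150 - 974 = -199954297/206150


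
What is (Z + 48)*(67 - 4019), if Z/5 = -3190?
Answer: 62844704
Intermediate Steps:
Z = -15950 (Z = 5*(-3190) = -15950)
(Z + 48)*(67 - 4019) = (-15950 + 48)*(67 - 4019) = -15902*(-3952) = 62844704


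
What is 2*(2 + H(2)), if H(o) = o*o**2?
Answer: 20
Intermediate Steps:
H(o) = o**3
2*(2 + H(2)) = 2*(2 + 2**3) = 2*(2 + 8) = 2*10 = 20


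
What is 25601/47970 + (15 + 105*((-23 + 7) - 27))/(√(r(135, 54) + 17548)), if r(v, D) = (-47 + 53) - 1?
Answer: 25601/47970 - 1500*√17553/5851 ≈ -33.432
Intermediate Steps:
r(v, D) = 5 (r(v, D) = 6 - 1 = 5)
25601/47970 + (15 + 105*((-23 + 7) - 27))/(√(r(135, 54) + 17548)) = 25601/47970 + (15 + 105*((-23 + 7) - 27))/(√(5 + 17548)) = 25601*(1/47970) + (15 + 105*(-16 - 27))/(√17553) = 25601/47970 + (15 + 105*(-43))*(√17553/17553) = 25601/47970 + (15 - 4515)*(√17553/17553) = 25601/47970 - 1500*√17553/5851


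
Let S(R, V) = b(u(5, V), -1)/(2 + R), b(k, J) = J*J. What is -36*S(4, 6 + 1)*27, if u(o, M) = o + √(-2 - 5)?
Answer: -162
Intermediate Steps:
u(o, M) = o + I*√7 (u(o, M) = o + √(-7) = o + I*√7)
b(k, J) = J²
S(R, V) = 1/(2 + R) (S(R, V) = (-1)²/(2 + R) = 1/(2 + R))
-36*S(4, 6 + 1)*27 = -36/(2 + 4)*27 = -36/6*27 = -36*⅙*27 = -6*27 = -162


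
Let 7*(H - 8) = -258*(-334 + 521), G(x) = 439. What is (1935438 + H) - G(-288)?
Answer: 13496803/7 ≈ 1.9281e+6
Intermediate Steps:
H = -48190/7 (H = 8 + (-258*(-334 + 521))/7 = 8 + (-258*187)/7 = 8 + (⅐)*(-48246) = 8 - 48246/7 = -48190/7 ≈ -6884.3)
(1935438 + H) - G(-288) = (1935438 - 48190/7) - 1*439 = 13499876/7 - 439 = 13496803/7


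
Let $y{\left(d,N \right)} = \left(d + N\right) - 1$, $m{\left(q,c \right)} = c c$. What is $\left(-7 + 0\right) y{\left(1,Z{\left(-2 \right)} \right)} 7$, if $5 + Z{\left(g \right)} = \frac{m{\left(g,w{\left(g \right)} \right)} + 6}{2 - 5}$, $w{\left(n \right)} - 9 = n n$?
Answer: $\frac{9310}{3} \approx 3103.3$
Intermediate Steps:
$w{\left(n \right)} = 9 + n^{2}$ ($w{\left(n \right)} = 9 + n n = 9 + n^{2}$)
$m{\left(q,c \right)} = c^{2}$
$Z{\left(g \right)} = -7 - \frac{\left(9 + g^{2}\right)^{2}}{3}$ ($Z{\left(g \right)} = -5 + \frac{\left(9 + g^{2}\right)^{2} + 6}{2 - 5} = -5 + \frac{6 + \left(9 + g^{2}\right)^{2}}{-3} = -5 + \left(6 + \left(9 + g^{2}\right)^{2}\right) \left(- \frac{1}{3}\right) = -5 - \left(2 + \frac{\left(9 + g^{2}\right)^{2}}{3}\right) = -7 - \frac{\left(9 + g^{2}\right)^{2}}{3}$)
$y{\left(d,N \right)} = -1 + N + d$ ($y{\left(d,N \right)} = \left(N + d\right) - 1 = -1 + N + d$)
$\left(-7 + 0\right) y{\left(1,Z{\left(-2 \right)} \right)} 7 = \left(-7 + 0\right) \left(-1 - \left(7 + \frac{\left(9 + \left(-2\right)^{2}\right)^{2}}{3}\right) + 1\right) 7 = - 7 \left(-1 - \left(7 + \frac{\left(9 + 4\right)^{2}}{3}\right) + 1\right) 7 = - 7 \left(-1 - \left(7 + \frac{13^{2}}{3}\right) + 1\right) 7 = - 7 \left(-1 - \frac{190}{3} + 1\right) 7 = \left(-7\right) \left(- \frac{190}{3}\right) 7 = \frac{1330}{3} \cdot 7 = \frac{9310}{3}$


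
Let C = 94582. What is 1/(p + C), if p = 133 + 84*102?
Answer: 1/103283 ≈ 9.6821e-6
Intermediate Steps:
p = 8701 (p = 133 + 8568 = 8701)
1/(p + C) = 1/(8701 + 94582) = 1/103283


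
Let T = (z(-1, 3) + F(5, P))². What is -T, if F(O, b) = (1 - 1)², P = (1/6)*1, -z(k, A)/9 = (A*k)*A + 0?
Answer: -6561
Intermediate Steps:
z(k, A) = -9*k*A² (z(k, A) = -9*((A*k)*A + 0) = -9*(k*A² + 0) = -9*k*A²)
P = ⅙ (P = (1*(⅙))*1 = (⅙)*1 = ⅙ ≈ 0.16667)
F(O, b) = 0 (F(O, b) = 0² = 0)
T = 6561 (T = (-9*(-1)*3² + 0)² = (-9*(-1)*9 + 0)² = (81 + 0)² = 81² = 6561)
-T = -1*6561 = -6561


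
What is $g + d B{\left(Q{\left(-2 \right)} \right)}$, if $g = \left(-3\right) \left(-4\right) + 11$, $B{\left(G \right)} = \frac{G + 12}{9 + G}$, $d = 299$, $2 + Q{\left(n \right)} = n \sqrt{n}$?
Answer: $\frac{8211}{19} + \frac{598 i \sqrt{2}}{19} \approx 432.16 + 44.51 i$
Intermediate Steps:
$Q{\left(n \right)} = -2 + n^{\frac{3}{2}}$ ($Q{\left(n \right)} = -2 + n \sqrt{n} = -2 + n^{\frac{3}{2}}$)
$B{\left(G \right)} = \frac{12 + G}{9 + G}$
$g = 23$ ($g = 12 + 11 = 23$)
$g + d B{\left(Q{\left(-2 \right)} \right)} = 23 + 299 \frac{12 - \left(2 - \left(-2\right)^{\frac{3}{2}}\right)}{9 - \left(2 - \left(-2\right)^{\frac{3}{2}}\right)} = 23 + 299 \frac{12 - \left(2 + 2 i \sqrt{2}\right)}{9 - \left(2 + 2 i \sqrt{2}\right)} = 23 + 299 \frac{10 - 2 i \sqrt{2}}{7 - 2 i \sqrt{2}} = 23 + \frac{299 \left(10 - 2 i \sqrt{2}\right)}{7 - 2 i \sqrt{2}}$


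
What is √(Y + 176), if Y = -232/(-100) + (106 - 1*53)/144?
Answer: √643277/60 ≈ 13.367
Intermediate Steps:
Y = 9677/3600 (Y = -232*(-1/100) + (106 - 53)*(1/144) = 58/25 + 53*(1/144) = 58/25 + 53/144 = 9677/3600 ≈ 2.6881)
√(Y + 176) = √(9677/3600 + 176) = √(643277/3600) = √643277/60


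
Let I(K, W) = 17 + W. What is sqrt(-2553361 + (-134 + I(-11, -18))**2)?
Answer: 4*I*sqrt(158446) ≈ 1592.2*I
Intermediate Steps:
sqrt(-2553361 + (-134 + I(-11, -18))**2) = sqrt(-2553361 + (-134 + (17 - 18))**2) = sqrt(-2553361 + (-134 - 1)**2) = sqrt(-2553361 + (-135)**2) = sqrt(-2553361 + 18225) = sqrt(-2535136) = 4*I*sqrt(158446)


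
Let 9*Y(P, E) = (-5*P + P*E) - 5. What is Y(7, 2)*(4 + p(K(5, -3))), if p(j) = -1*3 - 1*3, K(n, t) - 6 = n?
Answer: 52/9 ≈ 5.7778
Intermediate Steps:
K(n, t) = 6 + n
Y(P, E) = -5/9 - 5*P/9 + E*P/9 (Y(P, E) = ((-5*P + P*E) - 5)/9 = ((-5*P + E*P) - 5)/9 = (-5 - 5*P + E*P)/9 = -5/9 - 5*P/9 + E*P/9)
p(j) = -6 (p(j) = -3 - 3 = -6)
Y(7, 2)*(4 + p(K(5, -3))) = (-5/9 - 5/9*7 + (⅑)*2*7)*(4 - 6) = (-5/9 - 35/9 + 14/9)*(-2) = -26/9*(-2) = 52/9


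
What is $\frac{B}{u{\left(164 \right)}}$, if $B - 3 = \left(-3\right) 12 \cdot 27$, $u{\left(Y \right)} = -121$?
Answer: $\frac{969}{121} \approx 8.0083$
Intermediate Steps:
$B = -969$ ($B = 3 + \left(-3\right) 12 \cdot 27 = 3 - 972 = -969$)
$\frac{B}{u{\left(164 \right)}} = - \frac{969}{-121} = \left(-969\right) \left(- \frac{1}{121}\right) = \frac{969}{121}$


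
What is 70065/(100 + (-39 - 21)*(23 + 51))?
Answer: -14013/868 ≈ -16.144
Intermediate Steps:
70065/(100 + (-39 - 21)*(23 + 51)) = 70065/(100 - 60*74) = 70065/(100 - 4440) = 70065/(-4340) = 70065*(-1/4340) = -14013/868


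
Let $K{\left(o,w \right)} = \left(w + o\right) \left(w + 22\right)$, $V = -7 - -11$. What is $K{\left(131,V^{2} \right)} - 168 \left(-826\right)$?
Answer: $144354$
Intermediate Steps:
$V = 4$ ($V = -7 + 11 = 4$)
$K{\left(o,w \right)} = \left(22 + w\right) \left(o + w\right)$ ($K{\left(o,w \right)} = \left(o + w\right) \left(22 + w\right) = \left(22 + w\right) \left(o + w\right)$)
$K{\left(131,V^{2} \right)} - 168 \left(-826\right) = \left(\left(4^{2}\right)^{2} + 22 \cdot 131 + 22 \cdot 4^{2} + 131 \cdot 4^{2}\right) - 168 \left(-826\right) = \left(16^{2} + 2882 + 22 \cdot 16 + 131 \cdot 16\right) - -138768 = \left(256 + 2882 + 352 + 2096\right) + 138768 = 5586 + 138768 = 144354$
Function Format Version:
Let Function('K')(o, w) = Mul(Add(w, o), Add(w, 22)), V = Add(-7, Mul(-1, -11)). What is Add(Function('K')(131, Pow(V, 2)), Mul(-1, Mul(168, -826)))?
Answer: 144354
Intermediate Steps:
V = 4 (V = Add(-7, 11) = 4)
Function('K')(o, w) = Mul(Add(22, w), Add(o, w)) (Function('K')(o, w) = Mul(Add(o, w), Add(22, w)) = Mul(Add(22, w), Add(o, w)))
Add(Function('K')(131, Pow(V, 2)), Mul(-1, Mul(168, -826))) = Add(Add(Pow(Pow(4, 2), 2), Mul(22, 131), Mul(22, Pow(4, 2)), Mul(131, Pow(4, 2))), Mul(-1, Mul(168, -826))) = Add(Add(Pow(16, 2), 2882, Mul(22, 16), Mul(131, 16)), Mul(-1, -138768)) = Add(Add(256, 2882, 352, 2096), 138768) = Add(5586, 138768) = 144354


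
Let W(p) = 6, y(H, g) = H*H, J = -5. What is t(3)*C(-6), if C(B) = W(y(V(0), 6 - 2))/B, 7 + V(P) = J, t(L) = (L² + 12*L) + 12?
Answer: -57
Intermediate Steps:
t(L) = 12 + L² + 12*L
V(P) = -12 (V(P) = -7 - 5 = -12)
y(H, g) = H²
C(B) = 6/B
t(3)*C(-6) = (12 + 3² + 12*3)*(6/(-6)) = (12 + 9 + 36)*(6*(-⅙)) = 57*(-1) = -57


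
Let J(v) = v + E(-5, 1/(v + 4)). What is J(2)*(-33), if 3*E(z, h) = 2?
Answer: -88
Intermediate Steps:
E(z, h) = ⅔ (E(z, h) = (⅓)*2 = ⅔)
J(v) = ⅔ + v (J(v) = v + ⅔ = ⅔ + v)
J(2)*(-33) = (⅔ + 2)*(-33) = (8/3)*(-33) = -88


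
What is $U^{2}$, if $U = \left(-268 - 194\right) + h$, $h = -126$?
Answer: $345744$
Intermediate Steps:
$U = -588$ ($U = \left(-268 - 194\right) - 126 = -462 - 126 = -588$)
$U^{2} = \left(-588\right)^{2} = 345744$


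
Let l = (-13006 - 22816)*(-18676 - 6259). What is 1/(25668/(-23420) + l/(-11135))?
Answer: -13039085/1045976749129 ≈ -1.2466e-5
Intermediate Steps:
l = 893221570 (l = -35822*(-24935) = 893221570)
1/(25668/(-23420) + l/(-11135)) = 1/(25668/(-23420) + 893221570/(-11135)) = 1/(25668*(-1/23420) + 893221570*(-1/11135)) = 1/(-6417/5855 - 178644314/2227) = 1/(-1045976749129/13039085) = -13039085/1045976749129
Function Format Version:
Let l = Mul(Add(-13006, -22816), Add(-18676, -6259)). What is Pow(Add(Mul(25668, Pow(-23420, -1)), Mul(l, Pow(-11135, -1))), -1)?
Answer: Rational(-13039085, 1045976749129) ≈ -1.2466e-5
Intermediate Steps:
l = 893221570 (l = Mul(-35822, -24935) = 893221570)
Pow(Add(Mul(25668, Pow(-23420, -1)), Mul(l, Pow(-11135, -1))), -1) = Pow(Add(Mul(25668, Pow(-23420, -1)), Mul(893221570, Pow(-11135, -1))), -1) = Pow(Add(Mul(25668, Rational(-1, 23420)), Mul(893221570, Rational(-1, 11135))), -1) = Pow(Add(Rational(-6417, 5855), Rational(-178644314, 2227)), -1) = Pow(Rational(-1045976749129, 13039085), -1) = Rational(-13039085, 1045976749129)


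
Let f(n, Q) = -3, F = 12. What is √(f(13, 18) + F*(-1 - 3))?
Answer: I*√51 ≈ 7.1414*I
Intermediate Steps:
√(f(13, 18) + F*(-1 - 3)) = √(-3 + 12*(-1 - 3)) = √(-3 + 12*(-4)) = √(-3 - 48) = √(-51) = I*√51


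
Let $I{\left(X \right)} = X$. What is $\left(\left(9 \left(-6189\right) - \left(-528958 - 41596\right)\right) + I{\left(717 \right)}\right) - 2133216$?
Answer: $-1617646$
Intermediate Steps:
$\left(\left(9 \left(-6189\right) - \left(-528958 - 41596\right)\right) + I{\left(717 \right)}\right) - 2133216 = \left(\left(9 \left(-6189\right) - \left(-528958 - 41596\right)\right) + 717\right) - 2133216 = \left(\left(-55701 - -570554\right) + 717\right) - 2133216 = \left(\left(-55701 + 570554\right) + 717\right) - 2133216 = \left(514853 + 717\right) - 2133216 = 515570 - 2133216 = -1617646$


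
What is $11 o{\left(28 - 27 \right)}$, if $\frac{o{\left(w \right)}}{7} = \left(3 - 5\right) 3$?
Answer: $-462$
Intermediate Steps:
$o{\left(w \right)} = -42$ ($o{\left(w \right)} = 7 \left(3 - 5\right) 3 = 7 \left(\left(-2\right) 3\right) = 7 \left(-6\right) = -42$)
$11 o{\left(28 - 27 \right)} = 11 \left(-42\right) = -462$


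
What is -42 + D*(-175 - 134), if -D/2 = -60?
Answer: -37122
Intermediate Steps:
D = 120 (D = -2*(-60) = 120)
-42 + D*(-175 - 134) = -42 + 120*(-175 - 134) = -42 + 120*(-309) = -42 - 37080 = -37122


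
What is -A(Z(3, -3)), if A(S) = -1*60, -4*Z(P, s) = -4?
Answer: 60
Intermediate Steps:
Z(P, s) = 1 (Z(P, s) = -¼*(-4) = 1)
A(S) = -60
-A(Z(3, -3)) = -1*(-60) = 60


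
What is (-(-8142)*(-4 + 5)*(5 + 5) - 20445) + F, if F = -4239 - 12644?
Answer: 44092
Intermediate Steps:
F = -16883
(-(-8142)*(-4 + 5)*(5 + 5) - 20445) + F = (-(-8142)*(-4 + 5)*(5 + 5) - 20445) - 16883 = (-(-8142)*1*10 - 20445) - 16883 = (-(-8142)*10 - 20445) - 16883 = (-2714*(-30) - 20445) - 16883 = (81420 - 20445) - 16883 = 60975 - 16883 = 44092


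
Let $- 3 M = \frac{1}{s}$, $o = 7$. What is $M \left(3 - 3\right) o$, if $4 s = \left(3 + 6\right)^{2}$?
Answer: $0$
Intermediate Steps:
$s = \frac{81}{4}$ ($s = \frac{\left(3 + 6\right)^{2}}{4} = \frac{9^{2}}{4} = \frac{1}{4} \cdot 81 = \frac{81}{4} \approx 20.25$)
$M = - \frac{4}{243}$ ($M = - \frac{1}{3 \cdot \frac{81}{4}} = \left(- \frac{1}{3}\right) \frac{4}{81} = - \frac{4}{243} \approx -0.016461$)
$M \left(3 - 3\right) o = - \frac{4 \left(3 - 3\right)}{243} \cdot 7 = \left(- \frac{4}{243}\right) 0 \cdot 7 = 0 \cdot 7 = 0$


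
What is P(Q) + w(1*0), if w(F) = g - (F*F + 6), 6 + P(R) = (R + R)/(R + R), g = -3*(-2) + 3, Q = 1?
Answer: -2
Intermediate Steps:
g = 9 (g = 6 + 3 = 9)
P(R) = -5 (P(R) = -6 + (R + R)/(R + R) = -6 + (2*R)/((2*R)) = -6 + (2*R)*(1/(2*R)) = -6 + 1 = -5)
w(F) = 3 - F² (w(F) = 9 - (F*F + 6) = 9 - (F² + 6) = 9 - (6 + F²) = 9 + (-6 - F²) = 3 - F²)
P(Q) + w(1*0) = -5 + (3 - (1*0)²) = -5 + (3 - 1*0²) = -5 + (3 - 1*0) = -5 + (3 + 0) = -5 + 3 = -2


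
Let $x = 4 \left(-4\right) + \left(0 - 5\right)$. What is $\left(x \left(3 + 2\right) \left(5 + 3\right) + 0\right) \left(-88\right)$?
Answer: $73920$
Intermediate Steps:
$x = -21$ ($x = -16 + \left(0 - 5\right) = -16 - 5 = -21$)
$\left(x \left(3 + 2\right) \left(5 + 3\right) + 0\right) \left(-88\right) = \left(- 21 \left(3 + 2\right) \left(5 + 3\right) + 0\right) \left(-88\right) = \left(- 21 \cdot 5 \cdot 8 + 0\right) \left(-88\right) = \left(\left(-21\right) 40 + 0\right) \left(-88\right) = \left(-840 + 0\right) \left(-88\right) = \left(-840\right) \left(-88\right) = 73920$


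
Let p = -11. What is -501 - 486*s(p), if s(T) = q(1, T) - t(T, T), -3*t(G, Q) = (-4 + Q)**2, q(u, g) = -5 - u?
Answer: -34035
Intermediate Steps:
t(G, Q) = -(-4 + Q)**2/3
s(T) = -6 + (-4 + T)**2/3 (s(T) = (-5 - 1*1) - (-1)*(-4 + T)**2/3 = (-5 - 1) + (-4 + T)**2/3 = -6 + (-4 + T)**2/3)
-501 - 486*s(p) = -501 - 486*(-6 + (-4 - 11)**2/3) = -501 - 486*(-6 + (1/3)*(-15)**2) = -501 - 486*(-6 + (1/3)*225) = -501 - 486*(-6 + 75) = -501 - 486*69 = -501 - 33534 = -34035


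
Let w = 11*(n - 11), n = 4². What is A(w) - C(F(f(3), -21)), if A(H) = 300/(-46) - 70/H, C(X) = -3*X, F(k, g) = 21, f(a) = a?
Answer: 13967/253 ≈ 55.206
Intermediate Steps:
n = 16
w = 55 (w = 11*(16 - 11) = 11*5 = 55)
A(H) = -150/23 - 70/H (A(H) = 300*(-1/46) - 70/H = -150/23 - 70/H)
A(w) - C(F(f(3), -21)) = (-150/23 - 70/55) - (-3)*21 = (-150/23 - 70*1/55) - 1*(-63) = (-150/23 - 14/11) + 63 = -1972/253 + 63 = 13967/253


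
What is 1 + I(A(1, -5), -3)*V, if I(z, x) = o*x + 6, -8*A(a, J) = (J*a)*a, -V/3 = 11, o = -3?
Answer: -494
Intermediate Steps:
V = -33 (V = -3*11 = -33)
A(a, J) = -J*a²/8 (A(a, J) = -J*a*a/8 = -J*a²/8)
I(z, x) = 6 - 3*x (I(z, x) = -3*x + 6 = 6 - 3*x)
1 + I(A(1, -5), -3)*V = 1 + (6 - 3*(-3))*(-33) = 1 + (6 + 9)*(-33) = 1 + 15*(-33) = 1 - 495 = -494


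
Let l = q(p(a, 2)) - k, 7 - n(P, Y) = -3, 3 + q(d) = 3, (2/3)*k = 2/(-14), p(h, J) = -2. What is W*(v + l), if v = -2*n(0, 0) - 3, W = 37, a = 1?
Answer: -11803/14 ≈ -843.07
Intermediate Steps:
k = -3/14 (k = 3*(2/(-14))/2 = 3*(2*(-1/14))/2 = (3/2)*(-⅐) = -3/14 ≈ -0.21429)
q(d) = 0 (q(d) = -3 + 3 = 0)
n(P, Y) = 10 (n(P, Y) = 7 - 1*(-3) = 7 + 3 = 10)
l = 3/14 (l = 0 - 1*(-3/14) = 0 + 3/14 = 3/14 ≈ 0.21429)
v = -23 (v = -2*10 - 3 = -20 - 3 = -23)
W*(v + l) = 37*(-23 + 3/14) = 37*(-319/14) = -11803/14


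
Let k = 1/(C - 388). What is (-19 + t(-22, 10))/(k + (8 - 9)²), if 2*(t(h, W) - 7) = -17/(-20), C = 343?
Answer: -4167/352 ≈ -11.838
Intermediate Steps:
k = -1/45 (k = 1/(343 - 388) = 1/(-45) = -1/45 ≈ -0.022222)
t(h, W) = 297/40 (t(h, W) = 7 + (-17/(-20))/2 = 7 + (-17*(-1/20))/2 = 7 + (½)*(17/20) = 7 + 17/40 = 297/40)
(-19 + t(-22, 10))/(k + (8 - 9)²) = (-19 + 297/40)/(-1/45 + (8 - 9)²) = -463/(40*(-1/45 + (-1)²)) = -463/(40*(-1/45 + 1)) = -463/(40*44/45) = -463/40*45/44 = -4167/352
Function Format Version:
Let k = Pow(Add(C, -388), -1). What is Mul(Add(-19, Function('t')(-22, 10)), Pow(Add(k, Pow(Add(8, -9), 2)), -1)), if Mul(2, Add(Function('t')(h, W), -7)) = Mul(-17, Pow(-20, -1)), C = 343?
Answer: Rational(-4167, 352) ≈ -11.838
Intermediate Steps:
k = Rational(-1, 45) (k = Pow(Add(343, -388), -1) = Pow(-45, -1) = Rational(-1, 45) ≈ -0.022222)
Function('t')(h, W) = Rational(297, 40) (Function('t')(h, W) = Add(7, Mul(Rational(1, 2), Mul(-17, Pow(-20, -1)))) = Add(7, Mul(Rational(1, 2), Mul(-17, Rational(-1, 20)))) = Add(7, Mul(Rational(1, 2), Rational(17, 20))) = Add(7, Rational(17, 40)) = Rational(297, 40))
Mul(Add(-19, Function('t')(-22, 10)), Pow(Add(k, Pow(Add(8, -9), 2)), -1)) = Mul(Add(-19, Rational(297, 40)), Pow(Add(Rational(-1, 45), Pow(Add(8, -9), 2)), -1)) = Mul(Rational(-463, 40), Pow(Add(Rational(-1, 45), Pow(-1, 2)), -1)) = Mul(Rational(-463, 40), Pow(Add(Rational(-1, 45), 1), -1)) = Mul(Rational(-463, 40), Pow(Rational(44, 45), -1)) = Mul(Rational(-463, 40), Rational(45, 44)) = Rational(-4167, 352)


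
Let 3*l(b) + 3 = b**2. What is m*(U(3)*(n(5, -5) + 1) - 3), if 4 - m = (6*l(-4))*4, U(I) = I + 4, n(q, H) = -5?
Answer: 3100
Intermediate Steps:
l(b) = -1 + b**2/3
U(I) = 4 + I
m = -100 (m = 4 - 6*(-1 + (1/3)*(-4)**2)*4 = 4 - 6*(-1 + (1/3)*16)*4 = 4 - 6*(-1 + 16/3)*4 = 4 - 6*(13/3)*4 = 4 - 26*4 = 4 - 1*104 = 4 - 104 = -100)
m*(U(3)*(n(5, -5) + 1) - 3) = -100*((4 + 3)*(-5 + 1) - 3) = -100*(7*(-4) - 3) = -100*(-28 - 3) = -100*(-31) = 3100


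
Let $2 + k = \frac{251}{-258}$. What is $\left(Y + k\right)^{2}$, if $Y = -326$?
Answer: $\frac{7203765625}{66564} \approx 1.0822 \cdot 10^{5}$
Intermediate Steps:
$k = - \frac{767}{258}$ ($k = -2 + \frac{251}{-258} = -2 + 251 \left(- \frac{1}{258}\right) = -2 - \frac{251}{258} = - \frac{767}{258} \approx -2.9729$)
$\left(Y + k\right)^{2} = \left(-326 - \frac{767}{258}\right)^{2} = \left(- \frac{84875}{258}\right)^{2} = \frac{7203765625}{66564}$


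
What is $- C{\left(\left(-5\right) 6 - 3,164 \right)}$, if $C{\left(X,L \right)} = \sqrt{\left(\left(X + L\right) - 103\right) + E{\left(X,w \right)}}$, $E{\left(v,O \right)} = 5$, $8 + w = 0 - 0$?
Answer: $- \sqrt{33} \approx -5.7446$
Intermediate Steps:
$w = -8$ ($w = -8 + \left(0 - 0\right) = -8 + \left(0 + 0\right) = -8 + 0 = -8$)
$C{\left(X,L \right)} = \sqrt{-98 + L + X}$ ($C{\left(X,L \right)} = \sqrt{\left(\left(X + L\right) - 103\right) + 5} = \sqrt{\left(\left(L + X\right) - 103\right) + 5} = \sqrt{\left(-103 + L + X\right) + 5} = \sqrt{-98 + L + X}$)
$- C{\left(\left(-5\right) 6 - 3,164 \right)} = - \sqrt{-98 + 164 - 33} = - \sqrt{33}$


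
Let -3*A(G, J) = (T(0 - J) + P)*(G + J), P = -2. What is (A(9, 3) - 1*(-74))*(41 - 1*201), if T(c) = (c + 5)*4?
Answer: -8000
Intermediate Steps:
T(c) = 20 + 4*c (T(c) = (5 + c)*4 = 20 + 4*c)
A(G, J) = -(18 - 4*J)*(G + J)/3 (A(G, J) = -((20 + 4*(0 - J)) - 2)*(G + J)/3 = -((20 + 4*(-J)) - 2)*(G + J)/3 = -((20 - 4*J) - 2)*(G + J)/3 = -(18 - 4*J)*(G + J)/3)
(A(9, 3) - 1*(-74))*(41 - 1*201) = ((-6*9 - 6*3 + (4/3)*3² + (4/3)*9*3) - 1*(-74))*(41 - 1*201) = ((-54 - 18 + (4/3)*9 + 36) + 74)*(41 - 201) = ((-54 - 18 + 12 + 36) + 74)*(-160) = (-24 + 74)*(-160) = 50*(-160) = -8000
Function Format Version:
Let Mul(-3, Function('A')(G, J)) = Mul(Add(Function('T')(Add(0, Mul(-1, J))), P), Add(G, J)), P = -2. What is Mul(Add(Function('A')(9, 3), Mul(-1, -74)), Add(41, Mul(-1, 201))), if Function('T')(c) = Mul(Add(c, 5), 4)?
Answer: -8000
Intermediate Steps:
Function('T')(c) = Add(20, Mul(4, c)) (Function('T')(c) = Mul(Add(5, c), 4) = Add(20, Mul(4, c)))
Function('A')(G, J) = Mul(Rational(-1, 3), Add(18, Mul(-4, J)), Add(G, J)) (Function('A')(G, J) = Mul(Rational(-1, 3), Mul(Add(Add(20, Mul(4, Add(0, Mul(-1, J)))), -2), Add(G, J))) = Mul(Rational(-1, 3), Mul(Add(Add(20, Mul(4, Mul(-1, J))), -2), Add(G, J))) = Mul(Rational(-1, 3), Mul(Add(Add(20, Mul(-4, J)), -2), Add(G, J))) = Mul(Rational(-1, 3), Mul(Add(18, Mul(-4, J)), Add(G, J))) = Mul(Rational(-1, 3), Add(18, Mul(-4, J)), Add(G, J)))
Mul(Add(Function('A')(9, 3), Mul(-1, -74)), Add(41, Mul(-1, 201))) = Mul(Add(Add(Mul(-6, 9), Mul(-6, 3), Mul(Rational(4, 3), Pow(3, 2)), Mul(Rational(4, 3), 9, 3)), Mul(-1, -74)), Add(41, Mul(-1, 201))) = Mul(Add(Add(-54, -18, Mul(Rational(4, 3), 9), 36), 74), Add(41, -201)) = Mul(Add(Add(-54, -18, 12, 36), 74), -160) = Mul(Add(-24, 74), -160) = Mul(50, -160) = -8000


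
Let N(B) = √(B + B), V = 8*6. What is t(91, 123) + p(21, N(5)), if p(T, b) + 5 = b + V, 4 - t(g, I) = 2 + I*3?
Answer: -324 + √10 ≈ -320.84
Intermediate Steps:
V = 48
N(B) = √2*√B (N(B) = √(2*B) = √2*√B)
t(g, I) = 2 - 3*I (t(g, I) = 4 - (2 + I*3) = 4 - (2 + 3*I) = 4 + (-2 - 3*I) = 2 - 3*I)
p(T, b) = 43 + b (p(T, b) = -5 + (b + 48) = -5 + (48 + b) = 43 + b)
t(91, 123) + p(21, N(5)) = (2 - 3*123) + (43 + √2*√5) = (2 - 369) + (43 + √10) = -367 + (43 + √10) = -324 + √10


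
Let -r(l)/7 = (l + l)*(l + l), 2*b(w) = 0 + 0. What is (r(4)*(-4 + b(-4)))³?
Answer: 5754585088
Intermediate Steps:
b(w) = 0 (b(w) = (0 + 0)/2 = (½)*0 = 0)
r(l) = -28*l² (r(l) = -7*(l + l)*(l + l) = -7*2*l*2*l = -28*l²)
(r(4)*(-4 + b(-4)))³ = ((-28*4²)*(-4 + 0))³ = (-28*16*(-4))³ = (-448*(-4))³ = 1792³ = 5754585088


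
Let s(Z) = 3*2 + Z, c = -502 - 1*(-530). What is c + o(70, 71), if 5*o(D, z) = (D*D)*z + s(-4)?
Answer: 348042/5 ≈ 69608.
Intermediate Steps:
c = 28 (c = -502 + 530 = 28)
s(Z) = 6 + Z
o(D, z) = 2/5 + z*D**2/5 (o(D, z) = ((D*D)*z + (6 - 4))/5 = (D**2*z + 2)/5 = (z*D**2 + 2)/5 = (2 + z*D**2)/5 = 2/5 + z*D**2/5)
c + o(70, 71) = 28 + (2/5 + (1/5)*71*70**2) = 28 + (2/5 + (1/5)*71*4900) = 28 + (2/5 + 69580) = 28 + 347902/5 = 348042/5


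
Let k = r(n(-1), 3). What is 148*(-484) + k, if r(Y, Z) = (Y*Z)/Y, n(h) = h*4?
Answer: -71629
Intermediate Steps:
n(h) = 4*h
r(Y, Z) = Z
k = 3
148*(-484) + k = 148*(-484) + 3 = -71632 + 3 = -71629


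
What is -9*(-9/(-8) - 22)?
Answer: 1503/8 ≈ 187.88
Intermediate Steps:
-9*(-9/(-8) - 22) = -9*(-9*(-⅛) - 22) = -9*(9/8 - 22) = -9*(-167)/8 = -1*(-1503/8) = 1503/8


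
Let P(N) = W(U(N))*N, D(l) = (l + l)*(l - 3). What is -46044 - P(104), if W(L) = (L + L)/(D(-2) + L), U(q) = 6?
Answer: -46092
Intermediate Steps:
D(l) = 2*l*(-3 + l) (D(l) = (2*l)*(-3 + l) = 2*l*(-3 + l))
W(L) = 2*L/(20 + L) (W(L) = (L + L)/(2*(-2)*(-3 - 2) + L) = (2*L)/(2*(-2)*(-5) + L) = (2*L)/(20 + L) = 2*L/(20 + L))
P(N) = 6*N/13 (P(N) = (2*6/(20 + 6))*N = (2*6/26)*N = (2*6*(1/26))*N = 6*N/13)
-46044 - P(104) = -46044 - 6*104/13 = -46044 - 1*48 = -46044 - 48 = -46092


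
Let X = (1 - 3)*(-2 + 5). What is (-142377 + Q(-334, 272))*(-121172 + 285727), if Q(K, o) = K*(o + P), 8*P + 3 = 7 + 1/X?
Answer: -921712212755/24 ≈ -3.8405e+10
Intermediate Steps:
X = -6 (X = -2*3 = -6)
P = 23/48 (P = -3/8 + (7 + 1/(-6))/8 = -3/8 + (7 + 1*(-⅙))/8 = -3/8 + (7 - ⅙)/8 = -3/8 + (⅛)*(41/6) = -3/8 + 41/48 = 23/48 ≈ 0.47917)
Q(K, o) = K*(23/48 + o) (Q(K, o) = K*(o + 23/48) = K*(23/48 + o))
(-142377 + Q(-334, 272))*(-121172 + 285727) = (-142377 + (1/48)*(-334)*(23 + 48*272))*(-121172 + 285727) = (-142377 + (1/48)*(-334)*(23 + 13056))*164555 = (-142377 + (1/48)*(-334)*13079)*164555 = (-142377 - 2184193/24)*164555 = -5601241/24*164555 = -921712212755/24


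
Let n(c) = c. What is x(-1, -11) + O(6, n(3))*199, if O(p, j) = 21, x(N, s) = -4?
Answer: 4175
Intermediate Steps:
x(-1, -11) + O(6, n(3))*199 = -4 + 21*199 = -4 + 4179 = 4175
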